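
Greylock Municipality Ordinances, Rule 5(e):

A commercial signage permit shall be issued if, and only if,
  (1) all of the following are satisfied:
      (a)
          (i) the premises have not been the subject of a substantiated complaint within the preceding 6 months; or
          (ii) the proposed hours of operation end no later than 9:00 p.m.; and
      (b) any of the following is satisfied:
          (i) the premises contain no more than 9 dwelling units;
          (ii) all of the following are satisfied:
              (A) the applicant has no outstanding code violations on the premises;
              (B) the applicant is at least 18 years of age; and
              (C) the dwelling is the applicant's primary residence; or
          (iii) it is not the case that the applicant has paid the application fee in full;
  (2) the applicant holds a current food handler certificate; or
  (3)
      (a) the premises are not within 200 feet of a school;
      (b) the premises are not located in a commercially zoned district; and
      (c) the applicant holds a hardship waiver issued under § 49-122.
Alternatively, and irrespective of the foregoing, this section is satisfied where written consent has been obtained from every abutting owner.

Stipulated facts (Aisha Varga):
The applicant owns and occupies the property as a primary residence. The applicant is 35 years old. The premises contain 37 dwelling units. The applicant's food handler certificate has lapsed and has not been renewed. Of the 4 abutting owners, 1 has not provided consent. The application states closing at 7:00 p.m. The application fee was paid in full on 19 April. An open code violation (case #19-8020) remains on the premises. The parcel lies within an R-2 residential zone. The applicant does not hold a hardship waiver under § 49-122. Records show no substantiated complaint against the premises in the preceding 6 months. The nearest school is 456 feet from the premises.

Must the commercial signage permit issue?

No — denied.

(i) no complaint in 6 mo. — satisfied.
(ii) closes by 9 p.m. — met.
So (a) is satisfied (T OR T).
(i) ≤ 9 units — not met.
(A) no code violations — not met.
(B) age ≥ 18 — holds.
(C) primary residence — holds.
So (ii) is not satisfied (F AND T AND T).
(iii) not (fee paid) — fails.
So (b) is not satisfied (F OR F OR F).
(1) = T AND F = false.
(2) food handler cert. — not met.
(a) ≥200 ft from school — satisfied.
(b) not (commercially zoned) — satisfied.
(c) hardship waiver — not met.
So (3) is not satisfied (T AND T AND F).
Overall = F OR F OR F = false.
Exception (all abutters consent) — not satisfied.
Result: main false OR exception false → false.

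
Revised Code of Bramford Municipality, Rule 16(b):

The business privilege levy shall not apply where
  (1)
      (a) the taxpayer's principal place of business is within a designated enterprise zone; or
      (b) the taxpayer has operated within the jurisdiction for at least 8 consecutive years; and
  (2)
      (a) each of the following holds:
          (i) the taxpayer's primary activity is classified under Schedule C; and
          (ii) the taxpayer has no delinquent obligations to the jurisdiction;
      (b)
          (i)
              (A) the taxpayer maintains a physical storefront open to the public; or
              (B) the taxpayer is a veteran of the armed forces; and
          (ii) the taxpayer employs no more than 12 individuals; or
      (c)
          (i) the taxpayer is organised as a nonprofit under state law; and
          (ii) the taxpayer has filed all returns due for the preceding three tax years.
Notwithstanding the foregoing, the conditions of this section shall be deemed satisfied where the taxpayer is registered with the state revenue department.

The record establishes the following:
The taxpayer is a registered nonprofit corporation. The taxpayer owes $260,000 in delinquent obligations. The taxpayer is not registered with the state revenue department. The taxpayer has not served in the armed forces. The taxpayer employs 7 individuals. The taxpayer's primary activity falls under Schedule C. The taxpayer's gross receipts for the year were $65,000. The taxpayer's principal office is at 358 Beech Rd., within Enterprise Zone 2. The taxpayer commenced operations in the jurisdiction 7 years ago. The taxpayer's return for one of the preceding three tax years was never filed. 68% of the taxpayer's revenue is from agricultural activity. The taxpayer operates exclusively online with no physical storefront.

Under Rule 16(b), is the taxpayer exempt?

No — not exempt.

(a) in enterprise zone — met.
(b) ≥ 8 yrs in jurisdiction — not met.
(1) = T OR F = true.
(i) Schedule C activity — met.
(ii) no delinquency — not satisfied.
So (a) is not satisfied (T AND F).
(A) has storefront — not met.
(B) veteran — not met.
So (i) is not satisfied (F OR F).
(ii) ≤ 12 employees — satisfied.
(b): F AND T → false.
(i) nonprofit — satisfied.
(ii) returns current — fails.
(c) = T AND F = false.
(2) = F OR F OR F = false.
Overall = T AND F = false.
Exception (state-registered) — not satisfied.
Result: main false OR exception false → false.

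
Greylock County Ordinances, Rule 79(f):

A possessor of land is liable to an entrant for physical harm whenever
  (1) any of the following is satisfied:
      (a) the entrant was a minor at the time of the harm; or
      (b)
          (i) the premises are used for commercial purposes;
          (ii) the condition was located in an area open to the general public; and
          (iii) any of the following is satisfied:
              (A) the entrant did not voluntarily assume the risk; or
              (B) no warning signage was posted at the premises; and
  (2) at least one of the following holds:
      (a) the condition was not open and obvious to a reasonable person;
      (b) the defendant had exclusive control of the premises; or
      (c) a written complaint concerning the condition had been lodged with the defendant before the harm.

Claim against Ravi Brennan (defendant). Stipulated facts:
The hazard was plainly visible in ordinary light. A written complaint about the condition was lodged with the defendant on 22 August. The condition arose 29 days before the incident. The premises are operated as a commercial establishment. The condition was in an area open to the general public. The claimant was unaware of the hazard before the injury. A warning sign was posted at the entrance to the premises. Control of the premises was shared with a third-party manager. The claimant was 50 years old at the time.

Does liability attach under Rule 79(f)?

Yes — liable.

(a) entrant a minor — not met.
(i) commercial use — holds.
(ii) public area — met.
(A) no assumed risk — met.
(B) no signage posted — not met.
(iii): T OR F → true.
So (b) is satisfied (T AND T AND T).
(1) = F OR T = true.
(a) not open/obvious — fails.
(b) exclusive control — not satisfied.
(c) complaint lodged — met.
(2) = F OR F OR T = true.
Overall = T AND T = true.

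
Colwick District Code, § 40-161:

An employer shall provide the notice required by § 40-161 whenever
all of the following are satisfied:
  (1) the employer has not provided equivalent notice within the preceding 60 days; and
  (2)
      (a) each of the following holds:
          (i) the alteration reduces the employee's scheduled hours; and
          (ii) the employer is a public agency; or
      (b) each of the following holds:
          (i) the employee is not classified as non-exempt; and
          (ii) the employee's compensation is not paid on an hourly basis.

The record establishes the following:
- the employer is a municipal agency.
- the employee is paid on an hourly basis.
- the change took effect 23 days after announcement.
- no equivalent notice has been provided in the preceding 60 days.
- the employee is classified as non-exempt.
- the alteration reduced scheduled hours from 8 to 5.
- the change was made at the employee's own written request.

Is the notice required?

(1) no recent notice — satisfied.
(i) hours reduced — satisfied.
(ii) public agency — satisfied.
(a): T AND T → true.
(i) not (non-exempt) — fails.
(ii) not (hourly-paid) — not satisfied.
(b): F AND F → false.
So (2) is satisfied (T OR F).
Overall = T AND T = true.

Yes — required.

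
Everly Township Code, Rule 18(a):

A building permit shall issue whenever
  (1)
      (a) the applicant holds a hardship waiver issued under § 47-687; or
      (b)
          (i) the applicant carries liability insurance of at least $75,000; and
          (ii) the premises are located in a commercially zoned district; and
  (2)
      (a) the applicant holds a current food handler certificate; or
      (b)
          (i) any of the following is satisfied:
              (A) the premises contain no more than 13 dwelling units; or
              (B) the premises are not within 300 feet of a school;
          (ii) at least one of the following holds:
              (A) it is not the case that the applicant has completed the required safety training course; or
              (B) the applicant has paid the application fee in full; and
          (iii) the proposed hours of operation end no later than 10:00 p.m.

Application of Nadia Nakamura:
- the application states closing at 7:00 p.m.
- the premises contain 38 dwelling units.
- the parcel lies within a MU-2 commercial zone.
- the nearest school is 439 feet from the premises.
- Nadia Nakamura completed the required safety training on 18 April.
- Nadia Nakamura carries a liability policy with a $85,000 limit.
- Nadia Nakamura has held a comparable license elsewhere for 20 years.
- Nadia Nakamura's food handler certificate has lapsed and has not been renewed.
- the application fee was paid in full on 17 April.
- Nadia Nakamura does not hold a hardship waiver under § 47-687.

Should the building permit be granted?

Yes — granted.

(a) hardship waiver — not satisfied.
(i) insurance ≥ $75,000 — satisfied.
(ii) commercially zoned — holds.
(b): T AND T → true.
(1) = F OR T = true.
(a) food handler cert. — fails.
(A) ≤ 13 units — not satisfied.
(B) ≥300 ft from school — satisfied.
(i): F OR T → true.
(A) not (safety training) — not met.
(B) fee paid — holds.
(ii) = F OR T = true.
(iii) closes by 10 p.m. — met.
(b) = T AND T AND T = true.
So (2) is satisfied (F OR T).
Overall: T AND T → true.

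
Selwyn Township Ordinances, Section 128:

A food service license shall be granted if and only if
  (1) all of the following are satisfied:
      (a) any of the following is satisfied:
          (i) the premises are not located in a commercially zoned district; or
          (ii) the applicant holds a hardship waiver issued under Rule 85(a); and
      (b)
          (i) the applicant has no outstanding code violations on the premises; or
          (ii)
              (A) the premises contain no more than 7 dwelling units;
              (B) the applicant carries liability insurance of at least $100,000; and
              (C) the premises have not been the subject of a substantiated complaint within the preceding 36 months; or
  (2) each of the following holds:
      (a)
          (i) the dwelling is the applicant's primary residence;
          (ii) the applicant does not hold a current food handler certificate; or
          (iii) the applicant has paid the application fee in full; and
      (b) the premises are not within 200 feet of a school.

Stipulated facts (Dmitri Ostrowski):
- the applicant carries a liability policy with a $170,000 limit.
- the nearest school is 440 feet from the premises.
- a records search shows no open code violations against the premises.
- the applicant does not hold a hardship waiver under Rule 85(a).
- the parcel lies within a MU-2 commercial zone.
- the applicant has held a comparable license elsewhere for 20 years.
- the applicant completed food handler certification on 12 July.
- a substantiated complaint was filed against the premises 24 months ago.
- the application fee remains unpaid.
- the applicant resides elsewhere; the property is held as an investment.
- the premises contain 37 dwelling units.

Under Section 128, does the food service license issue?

No — denied.

(i) not (commercially zoned) — not met.
(ii) hardship waiver — fails.
(a) = F OR F = false.
(i) no code violations — satisfied.
(A) ≤ 7 units — not satisfied.
(B) insurance ≥ $100,000 — met.
(C) no complaint in 36 mo. — fails.
(ii) = F AND T AND F = false.
So (b) is satisfied (T OR F).
(1): F AND T → false.
(i) primary residence — not met.
(ii) not (food handler cert.) — not met.
(iii) fee paid — not met.
(a): F OR F OR F → false.
(b) ≥200 ft from school — holds.
(2): F AND T → false.
Overall: F OR F → false.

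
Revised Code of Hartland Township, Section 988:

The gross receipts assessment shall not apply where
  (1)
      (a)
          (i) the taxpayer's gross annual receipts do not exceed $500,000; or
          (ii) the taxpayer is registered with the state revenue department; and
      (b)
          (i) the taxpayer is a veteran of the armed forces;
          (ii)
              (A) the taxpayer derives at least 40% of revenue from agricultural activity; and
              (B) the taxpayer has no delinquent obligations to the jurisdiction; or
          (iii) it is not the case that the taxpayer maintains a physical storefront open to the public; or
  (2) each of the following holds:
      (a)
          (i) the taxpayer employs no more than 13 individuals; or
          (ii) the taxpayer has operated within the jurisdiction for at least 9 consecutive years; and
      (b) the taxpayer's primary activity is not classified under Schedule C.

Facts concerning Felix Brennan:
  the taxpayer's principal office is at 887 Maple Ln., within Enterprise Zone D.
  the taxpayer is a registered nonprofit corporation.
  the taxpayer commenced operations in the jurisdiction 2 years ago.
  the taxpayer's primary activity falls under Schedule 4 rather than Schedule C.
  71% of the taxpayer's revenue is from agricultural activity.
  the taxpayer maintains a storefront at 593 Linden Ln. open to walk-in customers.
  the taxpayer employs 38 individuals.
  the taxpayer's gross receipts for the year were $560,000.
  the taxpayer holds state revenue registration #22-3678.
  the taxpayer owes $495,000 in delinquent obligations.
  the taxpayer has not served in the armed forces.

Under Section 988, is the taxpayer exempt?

(i) receipts ≤ $500,000 — not satisfied.
(ii) state-registered — holds.
(a): F OR T → true.
(i) veteran — not met.
(A) ≥40% agricultural — met.
(B) no delinquency — not met.
(ii) = T AND F = false.
(iii) not (has storefront) — not satisfied.
So (b) is not satisfied (F OR F OR F).
So (1) is not satisfied (T AND F).
(i) ≤ 13 employees — not met.
(ii) ≥ 9 yrs in jurisdiction — not satisfied.
(a): F OR F → false.
(b) not (Schedule C activity) — holds.
So (2) is not satisfied (F AND T).
Overall: F OR F → false.

No — not exempt.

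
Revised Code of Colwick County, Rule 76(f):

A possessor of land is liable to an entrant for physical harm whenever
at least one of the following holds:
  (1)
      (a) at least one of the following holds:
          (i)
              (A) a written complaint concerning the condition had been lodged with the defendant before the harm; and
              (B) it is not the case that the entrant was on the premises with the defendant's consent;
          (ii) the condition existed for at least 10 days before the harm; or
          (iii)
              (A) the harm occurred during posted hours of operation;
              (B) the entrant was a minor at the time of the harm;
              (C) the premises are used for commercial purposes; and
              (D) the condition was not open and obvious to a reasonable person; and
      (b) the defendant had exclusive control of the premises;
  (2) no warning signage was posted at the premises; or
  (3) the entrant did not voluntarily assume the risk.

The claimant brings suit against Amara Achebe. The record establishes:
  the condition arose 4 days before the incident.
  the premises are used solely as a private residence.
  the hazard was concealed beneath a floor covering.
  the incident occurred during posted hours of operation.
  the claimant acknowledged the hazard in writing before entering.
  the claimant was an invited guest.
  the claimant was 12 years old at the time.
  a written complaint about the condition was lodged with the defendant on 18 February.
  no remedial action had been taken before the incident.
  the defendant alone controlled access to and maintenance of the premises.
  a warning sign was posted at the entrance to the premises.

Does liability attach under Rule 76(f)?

No — not liable.

(A) complaint lodged — satisfied.
(B) not (consent to enter) — not satisfied.
(i): T AND F → false.
(ii) condition ≥10 days old — not satisfied.
(A) during posted hours — satisfied.
(B) entrant a minor — met.
(C) commercial use — not satisfied.
(D) not open/obvious — met.
(iii): T AND T AND F AND T → false.
So (a) is not satisfied (F OR F OR F).
(b) exclusive control — satisfied.
(1): F AND T → false.
(2) no signage posted — not met.
(3) no assumed risk — fails.
So Overall is not satisfied (F OR F OR F).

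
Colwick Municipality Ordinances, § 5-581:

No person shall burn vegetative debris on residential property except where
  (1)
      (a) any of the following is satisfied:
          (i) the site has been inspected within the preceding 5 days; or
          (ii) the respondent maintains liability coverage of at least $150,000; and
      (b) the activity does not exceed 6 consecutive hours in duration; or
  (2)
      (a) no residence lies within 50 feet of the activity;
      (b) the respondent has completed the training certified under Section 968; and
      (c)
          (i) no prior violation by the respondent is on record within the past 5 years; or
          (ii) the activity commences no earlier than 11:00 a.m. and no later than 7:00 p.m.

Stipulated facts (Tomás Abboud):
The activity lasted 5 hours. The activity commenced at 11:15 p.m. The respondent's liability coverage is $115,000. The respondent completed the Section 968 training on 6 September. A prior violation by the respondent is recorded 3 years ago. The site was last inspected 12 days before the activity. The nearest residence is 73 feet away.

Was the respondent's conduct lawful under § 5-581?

(i) site inspected — fails.
(ii) coverage ≥ $150,000 — fails.
(a): F OR F → false.
(b) ≤ 6 hrs duration — met.
(1): F AND T → false.
(a) no residence in 50 ft — met.
(b) training certified — satisfied.
(i) no prior violation — not satisfied.
(ii) start within hours — not satisfied.
(c): F OR F → false.
(2) = T AND T AND F = false.
Overall = F OR F = false.

No — unlawful.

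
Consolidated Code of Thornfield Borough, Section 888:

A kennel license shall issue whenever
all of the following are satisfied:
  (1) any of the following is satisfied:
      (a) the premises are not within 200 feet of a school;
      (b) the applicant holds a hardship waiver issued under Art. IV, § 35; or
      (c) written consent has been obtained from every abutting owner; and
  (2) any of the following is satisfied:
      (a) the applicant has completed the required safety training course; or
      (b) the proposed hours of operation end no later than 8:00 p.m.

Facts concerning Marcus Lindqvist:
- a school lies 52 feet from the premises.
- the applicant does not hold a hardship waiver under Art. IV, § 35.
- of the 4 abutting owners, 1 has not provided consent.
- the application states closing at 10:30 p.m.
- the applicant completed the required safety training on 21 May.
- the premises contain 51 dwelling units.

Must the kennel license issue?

(a) ≥200 ft from school — fails.
(b) hardship waiver — not satisfied.
(c) all abutters consent — not met.
(1): F OR F OR F → false.
(a) safety training — holds.
(b) closes by 8 p.m. — fails.
(2): T OR F → true.
So Overall is not satisfied (F AND T).

No — denied.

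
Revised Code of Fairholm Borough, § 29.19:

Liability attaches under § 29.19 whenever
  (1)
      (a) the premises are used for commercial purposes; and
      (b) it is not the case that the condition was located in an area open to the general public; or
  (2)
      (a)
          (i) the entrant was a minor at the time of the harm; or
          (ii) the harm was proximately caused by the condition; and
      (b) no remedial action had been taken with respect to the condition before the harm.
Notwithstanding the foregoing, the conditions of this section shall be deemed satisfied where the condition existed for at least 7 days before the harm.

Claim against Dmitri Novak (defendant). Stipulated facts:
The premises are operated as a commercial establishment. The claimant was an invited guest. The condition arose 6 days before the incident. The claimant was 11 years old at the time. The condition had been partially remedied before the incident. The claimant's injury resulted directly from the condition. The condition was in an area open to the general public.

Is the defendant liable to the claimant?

No — not liable.

(a) commercial use — satisfied.
(b) not (public area) — fails.
So (1) is not satisfied (T AND F).
(i) entrant a minor — met.
(ii) proximate cause — satisfied.
(a) = T OR T = true.
(b) no remedial action — not met.
(2): T AND F → false.
So Overall is not satisfied (F OR F).
Exception (condition ≥7 days old) — not satisfied.
Result: main false OR exception false → false.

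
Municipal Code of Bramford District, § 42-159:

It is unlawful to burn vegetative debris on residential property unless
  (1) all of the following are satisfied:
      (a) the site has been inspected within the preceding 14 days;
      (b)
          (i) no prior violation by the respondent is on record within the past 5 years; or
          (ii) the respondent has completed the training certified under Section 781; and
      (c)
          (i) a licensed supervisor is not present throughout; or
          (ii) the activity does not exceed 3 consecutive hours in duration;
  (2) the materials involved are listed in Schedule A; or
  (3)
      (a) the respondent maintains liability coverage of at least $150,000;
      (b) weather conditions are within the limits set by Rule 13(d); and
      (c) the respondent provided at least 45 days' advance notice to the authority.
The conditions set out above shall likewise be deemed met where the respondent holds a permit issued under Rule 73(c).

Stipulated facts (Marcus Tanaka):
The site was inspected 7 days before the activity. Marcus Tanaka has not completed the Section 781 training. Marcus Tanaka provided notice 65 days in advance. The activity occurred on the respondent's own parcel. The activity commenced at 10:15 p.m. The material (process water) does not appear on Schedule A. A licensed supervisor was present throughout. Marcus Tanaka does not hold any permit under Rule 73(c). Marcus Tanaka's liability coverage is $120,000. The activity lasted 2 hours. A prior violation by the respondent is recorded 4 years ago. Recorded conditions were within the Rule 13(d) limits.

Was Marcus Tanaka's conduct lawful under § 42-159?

No — unlawful.

(a) site inspected — met.
(i) no prior violation — fails.
(ii) training certified — not met.
So (b) is not satisfied (F OR F).
(i) not (supervisor present) — not met.
(ii) ≤ 3 hrs duration — satisfied.
(c): F OR T → true.
So (1) is not satisfied (T AND F AND T).
(2) Schedule A material — not satisfied.
(a) coverage ≥ $150,000 — fails.
(b) weather ok — holds.
(c) ≥45 days' notice — satisfied.
(3): F AND T AND T → false.
Overall = F OR F OR F = false.
Exception (holds permit) — not satisfied.
Result: main false OR exception false → false.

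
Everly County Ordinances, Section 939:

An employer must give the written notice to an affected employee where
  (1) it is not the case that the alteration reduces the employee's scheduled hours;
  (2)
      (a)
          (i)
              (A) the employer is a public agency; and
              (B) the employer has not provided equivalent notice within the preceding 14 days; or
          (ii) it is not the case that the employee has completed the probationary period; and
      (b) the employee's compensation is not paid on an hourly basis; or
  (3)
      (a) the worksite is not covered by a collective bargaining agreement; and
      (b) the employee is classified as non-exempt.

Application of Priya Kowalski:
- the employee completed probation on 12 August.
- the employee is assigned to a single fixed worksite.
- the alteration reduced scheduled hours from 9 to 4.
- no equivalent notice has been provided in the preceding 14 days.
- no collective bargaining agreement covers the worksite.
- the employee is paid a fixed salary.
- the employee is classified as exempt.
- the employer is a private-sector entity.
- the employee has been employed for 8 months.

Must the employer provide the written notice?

No — not required.

(1) not (hours reduced) — not satisfied.
(A) public agency — not met.
(B) no recent notice — satisfied.
(i) = F AND T = false.
(ii) not (past probation) — not met.
So (a) is not satisfied (F OR F).
(b) not (hourly-paid) — holds.
So (2) is not satisfied (F AND T).
(a) no CBA — holds.
(b) non-exempt — not satisfied.
So (3) is not satisfied (T AND F).
Overall = F OR F OR F = false.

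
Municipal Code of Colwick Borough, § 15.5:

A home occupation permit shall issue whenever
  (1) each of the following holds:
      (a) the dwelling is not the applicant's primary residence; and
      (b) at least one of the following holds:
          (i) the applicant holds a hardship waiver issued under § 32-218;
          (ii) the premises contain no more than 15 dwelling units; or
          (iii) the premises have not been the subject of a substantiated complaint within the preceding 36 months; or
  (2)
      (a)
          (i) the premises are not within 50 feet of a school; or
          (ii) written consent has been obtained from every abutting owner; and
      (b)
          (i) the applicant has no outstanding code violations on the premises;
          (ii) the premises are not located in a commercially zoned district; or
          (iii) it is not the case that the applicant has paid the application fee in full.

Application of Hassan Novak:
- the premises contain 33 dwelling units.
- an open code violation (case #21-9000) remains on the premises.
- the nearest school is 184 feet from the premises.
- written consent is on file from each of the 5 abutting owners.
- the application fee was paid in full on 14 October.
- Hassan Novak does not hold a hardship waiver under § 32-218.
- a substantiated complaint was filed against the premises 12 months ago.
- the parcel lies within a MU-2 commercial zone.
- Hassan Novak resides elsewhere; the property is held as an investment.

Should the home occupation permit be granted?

(a) not (primary residence) — met.
(i) hardship waiver — fails.
(ii) ≤ 15 units — fails.
(iii) no complaint in 36 mo. — not satisfied.
(b): F OR F OR F → false.
So (1) is not satisfied (T AND F).
(i) ≥50 ft from school — holds.
(ii) all abutters consent — holds.
(a) = T OR T = true.
(i) no code violations — not satisfied.
(ii) not (commercially zoned) — fails.
(iii) not (fee paid) — not met.
(b): F OR F OR F → false.
So (2) is not satisfied (T AND F).
Overall = F OR F = false.

No — denied.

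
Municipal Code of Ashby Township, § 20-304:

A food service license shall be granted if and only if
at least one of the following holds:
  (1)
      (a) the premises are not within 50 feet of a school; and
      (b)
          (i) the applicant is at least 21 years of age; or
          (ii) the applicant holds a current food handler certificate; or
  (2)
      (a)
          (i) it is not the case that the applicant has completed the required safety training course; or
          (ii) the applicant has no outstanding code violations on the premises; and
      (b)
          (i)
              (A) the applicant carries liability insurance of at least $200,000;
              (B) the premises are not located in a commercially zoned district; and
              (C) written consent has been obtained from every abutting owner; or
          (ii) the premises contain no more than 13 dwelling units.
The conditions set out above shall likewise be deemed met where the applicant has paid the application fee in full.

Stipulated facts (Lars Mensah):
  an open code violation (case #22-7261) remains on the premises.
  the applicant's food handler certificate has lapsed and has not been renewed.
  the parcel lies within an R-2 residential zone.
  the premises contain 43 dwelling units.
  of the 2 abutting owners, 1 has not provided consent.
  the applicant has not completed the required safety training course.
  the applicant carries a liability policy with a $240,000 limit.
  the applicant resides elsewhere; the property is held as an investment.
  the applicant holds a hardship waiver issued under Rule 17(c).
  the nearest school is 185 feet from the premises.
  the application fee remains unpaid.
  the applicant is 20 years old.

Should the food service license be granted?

No — denied.

(a) ≥50 ft from school — holds.
(i) age ≥ 21 — not met.
(ii) food handler cert. — not satisfied.
(b) = F OR F = false.
So (1) is not satisfied (T AND F).
(i) not (safety training) — holds.
(ii) no code violations — fails.
(a): T OR F → true.
(A) insurance ≥ $200,000 — holds.
(B) not (commercially zoned) — met.
(C) all abutters consent — fails.
So (i) is not satisfied (T AND T AND F).
(ii) ≤ 13 units — not satisfied.
(b) = F OR F = false.
(2) = T AND F = false.
Overall: F OR F → false.
Exception (fee paid) — not satisfied.
Result: main false OR exception false → false.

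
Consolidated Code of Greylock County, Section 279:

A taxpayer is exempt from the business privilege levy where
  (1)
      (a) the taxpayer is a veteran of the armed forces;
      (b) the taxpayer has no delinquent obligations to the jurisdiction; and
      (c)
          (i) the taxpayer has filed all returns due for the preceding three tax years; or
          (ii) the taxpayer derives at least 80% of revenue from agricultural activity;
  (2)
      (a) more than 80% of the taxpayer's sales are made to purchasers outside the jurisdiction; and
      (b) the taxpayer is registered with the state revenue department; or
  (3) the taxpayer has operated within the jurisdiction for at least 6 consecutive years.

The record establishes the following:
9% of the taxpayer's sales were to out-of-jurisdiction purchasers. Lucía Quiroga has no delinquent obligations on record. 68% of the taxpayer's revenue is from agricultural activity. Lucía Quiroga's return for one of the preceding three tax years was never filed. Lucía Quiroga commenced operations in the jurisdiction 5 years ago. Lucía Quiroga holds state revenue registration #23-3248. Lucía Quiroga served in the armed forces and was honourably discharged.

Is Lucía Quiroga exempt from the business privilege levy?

(a) veteran — satisfied.
(b) no delinquency — holds.
(i) returns current — not satisfied.
(ii) ≥80% agricultural — not met.
(c) = F OR F = false.
(1) = T AND T AND F = false.
(a) >80% out-of-jur. sales — fails.
(b) state-registered — satisfied.
(2) = F AND T = false.
(3) ≥ 6 yrs in jurisdiction — fails.
So Overall is not satisfied (F OR F OR F).

No — not exempt.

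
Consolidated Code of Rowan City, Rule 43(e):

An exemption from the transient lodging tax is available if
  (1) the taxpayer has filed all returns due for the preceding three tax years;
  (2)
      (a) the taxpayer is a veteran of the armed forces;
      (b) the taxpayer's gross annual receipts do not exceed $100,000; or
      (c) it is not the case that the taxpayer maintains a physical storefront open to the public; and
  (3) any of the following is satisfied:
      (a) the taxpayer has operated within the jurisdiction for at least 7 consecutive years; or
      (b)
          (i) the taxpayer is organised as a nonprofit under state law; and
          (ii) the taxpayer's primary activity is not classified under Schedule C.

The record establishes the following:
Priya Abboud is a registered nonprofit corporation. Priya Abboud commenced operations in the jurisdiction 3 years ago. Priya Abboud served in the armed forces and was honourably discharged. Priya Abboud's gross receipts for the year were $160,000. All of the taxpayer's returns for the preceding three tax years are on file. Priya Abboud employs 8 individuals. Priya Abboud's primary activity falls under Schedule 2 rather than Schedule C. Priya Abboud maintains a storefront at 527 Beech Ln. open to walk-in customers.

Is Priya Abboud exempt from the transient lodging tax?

(1) returns current — met.
(a) veteran — holds.
(b) receipts ≤ $100,000 — not satisfied.
(c) not (has storefront) — not met.
(2) = T OR F OR F = true.
(a) ≥ 7 yrs in jurisdiction — not satisfied.
(i) nonprofit — met.
(ii) not (Schedule C activity) — holds.
So (b) is satisfied (T AND T).
So (3) is satisfied (F OR T).
Overall = T AND T AND T = true.

Yes — exempt.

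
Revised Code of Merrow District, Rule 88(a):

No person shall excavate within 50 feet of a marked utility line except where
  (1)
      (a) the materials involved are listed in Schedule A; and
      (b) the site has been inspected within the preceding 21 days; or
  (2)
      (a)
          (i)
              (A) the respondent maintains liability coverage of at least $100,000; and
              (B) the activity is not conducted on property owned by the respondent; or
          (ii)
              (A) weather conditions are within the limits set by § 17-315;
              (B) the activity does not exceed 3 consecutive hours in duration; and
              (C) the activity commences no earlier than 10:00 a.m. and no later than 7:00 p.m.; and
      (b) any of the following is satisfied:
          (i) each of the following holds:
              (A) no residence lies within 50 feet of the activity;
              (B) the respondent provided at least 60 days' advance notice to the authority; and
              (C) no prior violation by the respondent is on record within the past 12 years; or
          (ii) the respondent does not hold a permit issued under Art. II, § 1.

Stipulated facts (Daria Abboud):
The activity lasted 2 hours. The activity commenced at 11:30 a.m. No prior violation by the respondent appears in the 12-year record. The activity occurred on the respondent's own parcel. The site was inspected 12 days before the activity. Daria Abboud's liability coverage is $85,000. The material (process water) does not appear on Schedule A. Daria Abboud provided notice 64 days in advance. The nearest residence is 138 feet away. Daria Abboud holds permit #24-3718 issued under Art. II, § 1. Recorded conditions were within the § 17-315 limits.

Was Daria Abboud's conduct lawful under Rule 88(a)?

(a) Schedule A material — not satisfied.
(b) site inspected — satisfied.
(1) = F AND T = false.
(A) coverage ≥ $100,000 — fails.
(B) not (own property) — fails.
(i): F AND F → false.
(A) weather ok — holds.
(B) ≤ 3 hrs duration — met.
(C) start within hours — satisfied.
So (ii) is satisfied (T AND T AND T).
(a) = F OR T = true.
(A) no residence in 50 ft — holds.
(B) ≥60 days' notice — holds.
(C) no prior violation — met.
So (i) is satisfied (T AND T AND T).
(ii) not (holds permit) — not met.
So (b) is satisfied (T OR F).
So (2) is satisfied (T AND T).
Overall: F OR T → true.

Yes — lawful.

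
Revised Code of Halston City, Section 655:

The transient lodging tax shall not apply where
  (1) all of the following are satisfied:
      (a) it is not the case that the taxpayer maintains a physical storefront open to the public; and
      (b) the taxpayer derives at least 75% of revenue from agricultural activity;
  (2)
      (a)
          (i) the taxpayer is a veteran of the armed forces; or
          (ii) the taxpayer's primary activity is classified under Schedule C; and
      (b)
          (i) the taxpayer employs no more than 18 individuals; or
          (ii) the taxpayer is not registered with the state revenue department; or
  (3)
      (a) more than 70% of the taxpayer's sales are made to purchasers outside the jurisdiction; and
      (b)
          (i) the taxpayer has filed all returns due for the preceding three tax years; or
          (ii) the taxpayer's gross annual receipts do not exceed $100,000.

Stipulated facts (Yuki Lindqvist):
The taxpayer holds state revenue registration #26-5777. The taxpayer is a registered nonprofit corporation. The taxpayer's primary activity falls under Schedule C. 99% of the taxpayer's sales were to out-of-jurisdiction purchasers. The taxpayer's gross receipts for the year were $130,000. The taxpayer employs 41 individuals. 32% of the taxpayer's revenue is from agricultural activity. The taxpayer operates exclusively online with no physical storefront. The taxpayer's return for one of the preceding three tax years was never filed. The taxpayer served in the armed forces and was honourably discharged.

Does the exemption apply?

(a) not (has storefront) — holds.
(b) ≥75% agricultural — not satisfied.
(1): T AND F → false.
(i) veteran — met.
(ii) Schedule C activity — met.
So (a) is satisfied (T OR T).
(i) ≤ 18 employees — not satisfied.
(ii) not (state-registered) — not met.
(b) = F OR F = false.
(2) = T AND F = false.
(a) >70% out-of-jur. sales — satisfied.
(i) returns current — not met.
(ii) receipts ≤ $100,000 — not met.
So (b) is not satisfied (F OR F).
So (3) is not satisfied (T AND F).
Overall = F OR F OR F = false.

No — not exempt.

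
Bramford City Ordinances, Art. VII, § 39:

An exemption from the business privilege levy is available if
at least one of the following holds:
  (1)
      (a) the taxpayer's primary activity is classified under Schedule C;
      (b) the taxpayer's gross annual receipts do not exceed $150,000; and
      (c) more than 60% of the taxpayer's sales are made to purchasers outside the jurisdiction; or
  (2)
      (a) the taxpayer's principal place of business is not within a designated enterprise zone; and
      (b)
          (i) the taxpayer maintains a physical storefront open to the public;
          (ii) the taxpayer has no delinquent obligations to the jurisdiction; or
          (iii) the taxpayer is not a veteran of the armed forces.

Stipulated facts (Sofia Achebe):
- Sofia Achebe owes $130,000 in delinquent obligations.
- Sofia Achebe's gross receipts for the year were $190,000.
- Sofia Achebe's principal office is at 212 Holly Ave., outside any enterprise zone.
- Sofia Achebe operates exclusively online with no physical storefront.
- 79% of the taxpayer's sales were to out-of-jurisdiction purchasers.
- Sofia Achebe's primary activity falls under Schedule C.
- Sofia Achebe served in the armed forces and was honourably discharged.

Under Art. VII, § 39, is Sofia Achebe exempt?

No — not exempt.

(a) Schedule C activity — satisfied.
(b) receipts ≤ $150,000 — fails.
(c) >60% out-of-jur. sales — satisfied.
(1): T AND F AND T → false.
(a) not (in enterprise zone) — holds.
(i) has storefront — fails.
(ii) no delinquency — not met.
(iii) not (veteran) — not met.
(b) = F OR F OR F = false.
(2) = T AND F = false.
Overall: F OR F → false.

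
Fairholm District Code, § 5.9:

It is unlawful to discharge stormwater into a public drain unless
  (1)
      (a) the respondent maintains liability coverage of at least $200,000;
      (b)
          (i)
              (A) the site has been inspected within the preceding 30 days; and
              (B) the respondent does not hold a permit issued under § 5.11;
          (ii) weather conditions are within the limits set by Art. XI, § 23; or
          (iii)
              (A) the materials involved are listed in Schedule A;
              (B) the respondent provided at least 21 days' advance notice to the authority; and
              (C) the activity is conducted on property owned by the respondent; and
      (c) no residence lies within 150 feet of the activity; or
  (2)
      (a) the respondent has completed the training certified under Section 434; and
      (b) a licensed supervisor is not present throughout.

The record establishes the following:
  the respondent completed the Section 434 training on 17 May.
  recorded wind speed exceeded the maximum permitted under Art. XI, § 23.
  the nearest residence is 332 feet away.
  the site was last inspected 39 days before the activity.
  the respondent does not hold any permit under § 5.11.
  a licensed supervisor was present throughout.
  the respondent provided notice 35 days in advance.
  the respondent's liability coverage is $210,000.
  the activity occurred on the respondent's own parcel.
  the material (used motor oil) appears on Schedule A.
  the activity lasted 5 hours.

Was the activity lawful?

Yes — lawful.

(a) coverage ≥ $200,000 — met.
(A) site inspected — not met.
(B) not (holds permit) — holds.
(i): F AND T → false.
(ii) weather ok — not met.
(A) Schedule A material — holds.
(B) ≥21 days' notice — met.
(C) own property — met.
(iii): T AND T AND T → true.
(b): F OR F OR T → true.
(c) no residence in 150 ft — satisfied.
(1) = T AND T AND T = true.
(a) training certified — holds.
(b) not (supervisor present) — not satisfied.
So (2) is not satisfied (T AND F).
Overall = T OR F = true.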